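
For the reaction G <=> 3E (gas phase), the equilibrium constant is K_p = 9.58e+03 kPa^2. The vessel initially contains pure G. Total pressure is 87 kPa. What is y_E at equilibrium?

Basis: 1 mol G initially; let X = conversion of G. Extent ξ = X.
Moles: n_G = 1 − X; n_E = 3X.
Total moles n_T = 1 + 2X.
With p_i = (n_i/n_T)P, K_p = p_E^3 / (p_G).
This yields a degree-3 equation in X; solving on (0,1), X = 0.453.
Then n_E = 1.36, n_T = 1.91, so y_E = 0.713.

y_E = 0.713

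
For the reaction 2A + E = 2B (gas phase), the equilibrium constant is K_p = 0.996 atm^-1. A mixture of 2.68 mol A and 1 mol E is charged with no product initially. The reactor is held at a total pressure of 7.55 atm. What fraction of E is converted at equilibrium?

X = 0.647

Let X = conversion of E (basis 1 mol E); extent of reaction ξ = X.
At extent ξ: n_A = 2.68 − 2X; n_E = 1 − X; n_B = 2X.
Total moles n_T = 3.68 − X.
y_i = n_i/n_T, p_i = y_i·P. K_p = p_B^2 / (p_A^2 p_E).
Substituting and setting equal to 0.996 atm^-1 gives a polynomial in X; the root in (0,1) is X = 0.647.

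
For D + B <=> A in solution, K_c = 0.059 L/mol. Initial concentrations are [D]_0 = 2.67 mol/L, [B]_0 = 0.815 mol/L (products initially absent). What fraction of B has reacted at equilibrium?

Let X = conversion of B; extent ξ = 0.815·X mol/L.
Concentrations: [D] = 2.67 − 0.815X; [B] = 0.815 − 0.815X; [A] = 0.815X.
K_c = [A] / ([D] [B]).
Equating to 0.059 L/mol: the physical root is X = 0.131.

X = 0.131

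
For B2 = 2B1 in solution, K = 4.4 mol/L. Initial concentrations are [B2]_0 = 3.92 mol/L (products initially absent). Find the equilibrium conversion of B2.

X = 0.408

Let X = conversion of B2; extent ξ = 3.92·X mol/L.
Concentrations: [B2] = 3.92 − 3.92X; [B1] = 7.84X.
K = [B1]^2 / ([B2]).
Equating to 4.4 mol/L: the physical root is X = 0.408.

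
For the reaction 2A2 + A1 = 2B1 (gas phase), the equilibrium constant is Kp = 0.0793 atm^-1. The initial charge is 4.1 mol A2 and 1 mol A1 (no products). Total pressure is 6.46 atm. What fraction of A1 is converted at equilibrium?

X = 0.414

Take 1 mol A1 as basis and let X be its fractional conversion, so ξ = X.
Mole table: n_A2 = 4.1 − 2X; n_A1 = 1 − X; n_B1 = 2X.
n_T = Σnᵢ = 5.1 − X.
Mole fractions y_i = n_i/n_T; Kp = p_B1^2 / (p_A2^2 p_A1) with p_i = y_i·P.
Setting this equal to 0.0793 atm^-1 and taking the physical root (0 < X < 1) gives X = 0.414.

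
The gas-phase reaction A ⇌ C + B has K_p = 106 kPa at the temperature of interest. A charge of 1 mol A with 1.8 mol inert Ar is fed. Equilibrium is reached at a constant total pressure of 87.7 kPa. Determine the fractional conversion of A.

X = 0.840

Take 1 mol A as basis and let X be its fractional conversion, so ξ = X.
Moles: n_A = 1 − X; n_C = X; n_B = X; n_I = 1.8 (inert).
n_T = Σnᵢ = 2.8 + X.
y_i = n_i/n_T, p_i = y_i·P. K_p = p_C p_B / (p_A).
Equating to 106 kPa and solving on 0 < X < 1: X = 0.840.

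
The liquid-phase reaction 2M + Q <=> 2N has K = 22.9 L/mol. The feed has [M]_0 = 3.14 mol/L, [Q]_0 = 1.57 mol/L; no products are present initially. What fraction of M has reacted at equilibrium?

Let X = conversion of M; extent ξ = 3.14X/2 mol/L.
Concentrations: [M] = 3.14 − 3.14X; [Q] = 1.57 − 1.57X; [N] = 3.14X.
K = [N]^2 / ([M]^2 [Q]).
Equating to 22.9 L/mol: the physical root is X = 0.750.

X = 0.750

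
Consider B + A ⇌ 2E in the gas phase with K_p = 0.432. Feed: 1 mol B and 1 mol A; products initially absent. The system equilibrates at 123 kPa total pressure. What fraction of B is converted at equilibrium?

Let X = conversion of B (basis 1 mol B); extent of reaction ξ = X.
Moles: n_B = 1 − X; n_A = 1 − X; n_E = 2X.
Since Δν = 0, n_T = 2 throughout.
With p_i = (n_i/n_T)P, K_p = p_E^2 / (p_B p_A).
Equating to 0.432 and solving on 0 < X < 1: X = 0.247.

X = 0.247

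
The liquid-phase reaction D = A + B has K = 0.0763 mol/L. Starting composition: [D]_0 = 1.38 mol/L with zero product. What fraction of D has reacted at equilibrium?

X = 0.209

Let X = conversion of D; extent ξ = 1.38·X mol/L.
Concentrations: [D] = 1.38 − 1.38X; [A] = 1.38X; [B] = 1.38X.
K = [A] [B] / ([D]).
This equals 0.0763 at X = 0.209 (the root in 0 < X < 1).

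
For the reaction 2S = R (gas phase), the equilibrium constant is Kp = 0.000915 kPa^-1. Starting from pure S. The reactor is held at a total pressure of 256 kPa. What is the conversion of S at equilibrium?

Basis: 1 mol S initially; let X = conversion of S. Extent ξ = 0.5X.
Species balance: n_S = 1 − X; n_R = 0.5X.
n_T = Σnᵢ = 1 − 0.5X.
y_i = n_i/n_T, p_i = y_i·P. Kp = p_R / (p_S^2).
Equating to 0.000915 kPa^-1 and solving on 0 < X < 1: X = 0.281.

X = 0.281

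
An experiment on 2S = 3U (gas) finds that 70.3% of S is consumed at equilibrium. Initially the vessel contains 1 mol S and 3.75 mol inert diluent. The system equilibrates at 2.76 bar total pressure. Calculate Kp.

Let X = conversion of S (basis 1 mol S); extent of reaction ξ = 0.5X.
Moles: n_S = 1 − X; n_U = 1.5X; n_I = 3.75 (inert).
Total moles n_T = 4.75 + 0.5X.
At X = 0.703: n_S = 0.297, n_U = 1.05, n_T = 5.1.
p_i = (n_i/n_T)·P. Kp = p_U^3 / (p_S^2) = 7.19 bar.

Kp = 7.19 bar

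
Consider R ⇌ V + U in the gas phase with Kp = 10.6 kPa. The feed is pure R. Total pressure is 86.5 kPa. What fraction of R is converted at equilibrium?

Let X = conversion of R (basis 1 mol R); extent of reaction ξ = X.
Mole table: n_R = 1 − X; n_V = X; n_U = X.
Total moles n_T = 1 + X.
Mole fractions y_i = n_i/n_T; Kp = p_V p_U / (p_R) with p_i = y_i·P.
Setting this equal to 10.6 kPa and taking the physical root (0 < X < 1) gives X = 0.330.

X = 0.330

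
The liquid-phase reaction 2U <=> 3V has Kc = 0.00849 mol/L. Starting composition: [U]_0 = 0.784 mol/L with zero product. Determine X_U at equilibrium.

X = 0.134

Let X = conversion of U; extent ξ = 0.784X/2 mol/L.
Concentrations: [U] = 0.784 − 0.784X; [V] = 1.18X.
Kc = [V]^3 / ([U]^2).
Solving Kc = 0.00849 for X ∈ (0,1): X = 0.134.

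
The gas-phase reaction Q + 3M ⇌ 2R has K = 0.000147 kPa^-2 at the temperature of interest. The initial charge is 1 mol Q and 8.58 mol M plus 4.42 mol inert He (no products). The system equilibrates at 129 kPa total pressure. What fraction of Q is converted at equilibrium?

Basis: 1 mol Q initially; let X = conversion of Q. Extent ξ = X.
Species balance: n_Q = 1 − X; n_M = 8.58 − 3X; n_R = 2X; n_I = 4.42 (inert).
Summing: n_T = 14 − 2X.
y_i = n_i/n_T, p_i = y_i·P. K = p_R^2 / (p_Q p_M^3).
This yields a degree-4 equation in X; solving on (0,1), X = 0.637.

X = 0.637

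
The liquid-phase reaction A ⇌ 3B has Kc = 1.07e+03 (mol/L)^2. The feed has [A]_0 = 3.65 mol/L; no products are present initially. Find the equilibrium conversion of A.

Let X = conversion of A; extent ξ = 3.65·X mol/L.
Concentrations: [A] = 3.65 − 3.65X; [B] = 10.9X.
Kc = [B]^3 / ([A]).
Solving Kc = 1.07e+03 for X ∈ (0,1): X = 0.817.

X = 0.817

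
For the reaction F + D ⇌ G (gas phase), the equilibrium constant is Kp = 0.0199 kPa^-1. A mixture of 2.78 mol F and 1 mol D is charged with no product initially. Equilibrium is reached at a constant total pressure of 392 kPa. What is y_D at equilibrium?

y_D = 0.055

Take 1 mol D as basis and let X be its fractional conversion, so ξ = X.
Moles: n_F = 2.78 − X; n_D = 1 − X; n_G = X.
Total moles n_T = 3.78 − X.
Mole fractions y_i = n_i/n_T; Kp = p_G / (p_F p_D) with p_i = y_i·P.
Equating to 0.0199 kPa^-1 and solving on 0 < X < 1: X = 0.837.
Then n_D = 0.163, n_T = 2.94, so y_D = 0.055.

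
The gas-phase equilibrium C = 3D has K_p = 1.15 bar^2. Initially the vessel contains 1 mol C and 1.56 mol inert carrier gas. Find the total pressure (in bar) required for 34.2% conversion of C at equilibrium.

P = 2.72 bar

Basis: 1 mol C initially; let X = conversion of C. Extent ξ = X.
Species balance: n_C = 1 − X; n_D = 3X; n_I = 1.56 (inert).
Total moles n_T = 2.56 + 2X.
K_p = p_D^3 / (p_C) with p_i = (n_i/n_T)·P.
At X = 0.342: the mole-fraction product g(X) = Π y_i^ν_i = 0.156. Since K_p = g(X)·P^{2}, P = (K_p/g)^(1/2) = (1.15/0.156)^(1/2) = 2.72 bar.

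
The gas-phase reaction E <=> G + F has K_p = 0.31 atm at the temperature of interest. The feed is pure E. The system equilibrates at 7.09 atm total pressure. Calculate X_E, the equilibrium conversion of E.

Basis: 1 mol E initially; let X = conversion of E. Extent ξ = X.
Moles: n_E = 1 − X; n_G = X; n_F = X.
n_T = Σnᵢ = 1 + X.
Mole fractions y_i = n_i/n_T; K_p = p_G p_F / (p_E) with p_i = y_i·P.
Setting this equal to 0.31 atm and taking the physical root (0 < X < 1) gives X = 0.205.

X = 0.205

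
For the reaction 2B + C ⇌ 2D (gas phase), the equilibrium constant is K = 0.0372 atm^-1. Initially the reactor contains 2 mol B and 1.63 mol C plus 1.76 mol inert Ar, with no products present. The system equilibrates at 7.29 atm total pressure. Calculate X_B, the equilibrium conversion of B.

Let X = conversion of B (basis 2 mol B); extent of reaction ξ = X.
Species balance: n_B = 2 − 2X; n_C = 1.63 − X; n_D = 2X; n_I = 1.76 (inert).
Summing: n_T = 5.39 − X.
With p_i = (n_i/n_T)P, K = p_D^2 / (p_B^2 p_C).
This yields a degree-3 equation in X; solving on (0,1), X = 0.214.

X = 0.214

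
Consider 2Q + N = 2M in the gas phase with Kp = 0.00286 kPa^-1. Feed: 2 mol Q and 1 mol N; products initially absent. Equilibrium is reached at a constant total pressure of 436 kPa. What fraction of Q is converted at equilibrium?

Basis: 2 mol Q initially; let X = conversion of Q. Extent ξ = X.
Moles: n_Q = 2 − 2X; n_N = 1 − X; n_M = 2X.
Total moles n_T = 3 − X.
Mole fractions y_i = n_i/n_T; Kp = p_M^2 / (p_Q^2 p_N) with p_i = y_i·P.
Setting this equal to 0.00286 kPa^-1 and taking the physical root (0 < X < 1) gives X = 0.355.

X = 0.355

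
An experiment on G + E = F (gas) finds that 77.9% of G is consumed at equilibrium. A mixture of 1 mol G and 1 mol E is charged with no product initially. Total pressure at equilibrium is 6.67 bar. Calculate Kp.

Take 1 mol G as basis and let X be its fractional conversion, so ξ = X.
At extent ξ: n_G = 1 − X; n_E = 1 − X; n_F = X.
n_T = Σnᵢ = 2 − X.
At X = 0.779: n_G = 0.221, n_E = 0.221, n_F = 0.779, n_T = 1.22.
p_i = (n_i/n_T)·P. Kp = p_F / (p_G p_E) = 2.92 bar^-1.

Kp = 2.92 bar^-1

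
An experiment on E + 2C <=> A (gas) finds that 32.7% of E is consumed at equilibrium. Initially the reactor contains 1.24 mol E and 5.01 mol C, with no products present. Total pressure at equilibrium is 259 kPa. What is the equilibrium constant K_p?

Take 1.24 mol E as basis and let X be its fractional conversion, so ξ = 1.24X.
Species balance: n_E = 1.24 − 1.24X; n_C = 5.01 − 2.48X; n_A = 1.24X.
n_T = Σnᵢ = 6.25 − 2.48X.
At X = 0.327: n_E = 0.835, n_C = 4.2, n_A = 0.405, n_T = 5.44.
p_i = (n_i/n_T)·P. K_p = p_A / (p_E p_C^2) = 1.22e-05 kPa^-2.

K_p = 1.22e-05 kPa^-2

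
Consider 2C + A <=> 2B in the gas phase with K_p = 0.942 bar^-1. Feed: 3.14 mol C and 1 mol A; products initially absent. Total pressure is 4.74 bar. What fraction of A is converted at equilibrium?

Take 1 mol A as basis and let X be its fractional conversion, so ξ = X.
At extent ξ: n_C = 3.14 − 2X; n_A = 1 − X; n_B = 2X.
Total moles n_T = 4.14 − X.
With p_i = (n_i/n_T)P, K_p = p_B^2 / (p_C^2 p_A).
Equating to 0.942 bar^-1 and solving on 0 < X < 1: X = 0.636.

X = 0.636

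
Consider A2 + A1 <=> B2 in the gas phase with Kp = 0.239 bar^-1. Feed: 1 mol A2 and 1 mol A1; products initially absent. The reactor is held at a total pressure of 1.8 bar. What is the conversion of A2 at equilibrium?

X = 0.164

Basis: 1 mol A2 initially; let X = conversion of A2. Extent ξ = X.
At extent ξ: n_A2 = 1 − X; n_A1 = 1 − X; n_B2 = X.
Summing: n_T = 2 − X.
With p_i = (n_i/n_T)P, Kp = p_B2 / (p_A2 p_A1).
Substituting and setting equal to 0.239 bar^-1 gives a polynomial in X; the root in (0,1) is X = 0.164.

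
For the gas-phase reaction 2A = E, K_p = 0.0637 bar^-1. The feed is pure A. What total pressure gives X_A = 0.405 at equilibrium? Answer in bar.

Basis: 1 mol A initially; let X = conversion of A. Extent ξ = 0.5X.
Species balance: n_A = 1 − X; n_E = 0.5X.
Total moles n_T = 1 − 0.5X.
K_p = p_E / (p_A^2) with p_i = (n_i/n_T)·P.
At X = 0.405: the mole-fraction product g(X) = Π y_i^ν_i = 0.4562. Since K_p = g(X)·P^{-1}, P = (g/K_p)^(1/1) = (0.4562/0.0637)^(1/1) = 7.16 bar.

P = 7.16 bar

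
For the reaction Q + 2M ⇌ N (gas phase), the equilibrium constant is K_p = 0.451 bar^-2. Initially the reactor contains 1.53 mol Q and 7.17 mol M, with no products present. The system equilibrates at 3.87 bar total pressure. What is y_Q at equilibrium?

Take 1.53 mol Q as basis and let X be its fractional conversion, so ξ = 1.53X.
Species balance: n_Q = 1.53 − 1.53X; n_M = 7.17 − 3.06X; n_N = 1.53X.
Total moles n_T = 8.7 − 3.06X.
Mole fractions y_i = n_i/n_T; K_p = p_N / (p_Q p_M^2) with p_i = y_i·P.
This yields a degree-3 equation in X; solving on (0,1), X = 0.794.
Then n_Q = 0.315, n_T = 6.27, so y_Q = 0.050.

y_Q = 0.050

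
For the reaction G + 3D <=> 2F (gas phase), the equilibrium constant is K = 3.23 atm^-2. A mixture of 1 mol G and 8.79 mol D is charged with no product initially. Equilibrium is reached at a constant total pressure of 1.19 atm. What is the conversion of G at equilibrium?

X = 0.837

Basis: 1 mol G initially; let X = conversion of G. Extent ξ = X.
Moles: n_G = 1 − X; n_D = 8.79 − 3X; n_F = 2X.
Summing: n_T = 9.79 − 2X.
Mole fractions y_i = n_i/n_T; K = p_F^2 / (p_G p_D^3) with p_i = y_i·P.
Equating to 3.23 atm^-2 and solving on 0 < X < 1: X = 0.837.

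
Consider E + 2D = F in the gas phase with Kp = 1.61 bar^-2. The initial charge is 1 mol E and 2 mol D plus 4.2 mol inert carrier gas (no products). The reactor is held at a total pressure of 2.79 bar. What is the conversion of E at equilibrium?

Let X = conversion of E (basis 1 mol E); extent of reaction ξ = X.
At extent ξ: n_E = 1 − X; n_D = 2 − 2X; n_F = X; n_I = 4.2 (inert).
Total moles n_T = 7.2 − 2X.
With p_i = (n_i/n_T)P, Kp = p_F / (p_E p_D^2).
Equating to 1.61 bar^-2 and solving on 0 < X < 1: X = 0.340.

X = 0.340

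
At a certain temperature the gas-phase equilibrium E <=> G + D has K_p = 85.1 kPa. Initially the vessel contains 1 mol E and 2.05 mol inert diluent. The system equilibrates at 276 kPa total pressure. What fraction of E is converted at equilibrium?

X = 0.640

Basis: 1 mol E initially; let X = conversion of E. Extent ξ = X.
Moles: n_E = 1 − X; n_G = X; n_D = X; n_I = 2.05 (inert).
Summing: n_T = 3.05 + X.
y_i = n_i/n_T, p_i = y_i·P. K_p = p_G p_D / (p_E).
Substituting and setting equal to 85.1 kPa gives a polynomial in X; the root in (0,1) is X = 0.640.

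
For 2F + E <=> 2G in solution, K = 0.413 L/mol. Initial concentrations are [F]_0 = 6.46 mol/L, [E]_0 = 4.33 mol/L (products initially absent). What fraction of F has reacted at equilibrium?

X = 0.512

Let X = conversion of F; extent ξ = 6.46X/2 mol/L.
Concentrations: [F] = 6.46 − 6.46X; [E] = 4.33 − 3.23X; [G] = 6.46X.
K = [G]^2 / ([F]^2 [E]).
Solving K = 0.413 for X ∈ (0,1): X = 0.512.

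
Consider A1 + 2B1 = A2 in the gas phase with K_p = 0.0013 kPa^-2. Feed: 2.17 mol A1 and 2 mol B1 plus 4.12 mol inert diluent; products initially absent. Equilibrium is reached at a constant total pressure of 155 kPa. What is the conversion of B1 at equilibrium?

X = 0.606

Let X = conversion of B1 (basis 2 mol B1); extent of reaction ξ = X.
Mole table: n_A1 = 2.17 − X; n_B1 = 2 − 2X; n_A2 = X; n_I = 4.12 (inert).
Total moles n_T = 8.29 − 2X.
y_i = n_i/n_T, p_i = y_i·P. K_p = p_A2 / (p_A1 p_B1^2).
Equating to 0.0013 kPa^-2 and solving on 0 < X < 1: X = 0.606.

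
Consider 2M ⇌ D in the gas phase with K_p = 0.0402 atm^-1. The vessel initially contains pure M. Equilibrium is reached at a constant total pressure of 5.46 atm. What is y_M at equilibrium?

Take 1 mol M as basis and let X be its fractional conversion, so ξ = 0.5X.
Moles: n_M = 1 − X; n_D = 0.5X.
Summing: n_T = 1 − 0.5X.
Mole fractions y_i = n_i/n_T; K_p = p_D / (p_M^2) with p_i = y_i·P.
Setting this equal to 0.0402 atm^-1 and taking the physical root (0 < X < 1) gives X = 0.270.
Then n_M = 0.73, n_T = 0.865, so y_M = 0.844.

y_M = 0.844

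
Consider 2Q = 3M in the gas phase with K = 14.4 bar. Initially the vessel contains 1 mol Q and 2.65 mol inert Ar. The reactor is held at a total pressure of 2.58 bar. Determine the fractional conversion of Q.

X = 0.749

Basis: 1 mol Q initially; let X = conversion of Q. Extent ξ = 0.5X.
Moles: n_Q = 1 − X; n_M = 1.5X; n_I = 2.65 (inert).
Summing: n_T = 3.65 + 0.5X.
With p_i = (n_i/n_T)P, K = p_M^3 / (p_Q^2).
Setting this equal to 14.4 bar and taking the physical root (0 < X < 1) gives X = 0.749.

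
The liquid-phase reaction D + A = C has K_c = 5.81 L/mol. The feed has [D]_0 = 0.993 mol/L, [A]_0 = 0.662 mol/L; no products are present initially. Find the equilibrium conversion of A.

X = 0.744

Let X = conversion of A; extent ξ = 0.662·X mol/L.
Concentrations: [D] = 0.993 − 0.662X; [A] = 0.662 − 0.662X; [C] = 0.662X.
K_c = [C] / ([D] [A]).
Equating to 5.81 L/mol: the physical root is X = 0.744.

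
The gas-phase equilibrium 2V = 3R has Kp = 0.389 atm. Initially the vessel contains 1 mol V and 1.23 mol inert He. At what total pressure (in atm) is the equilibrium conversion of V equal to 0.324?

Basis: 1 mol V initially; let X = conversion of V. Extent ξ = 0.5X.
Moles: n_V = 1 − X; n_R = 1.5X; n_I = 1.23 (inert).
Summing: n_T = 2.23 + 0.5X.
Kp = p_R^3 / (p_V^2) with p_i = (n_i/n_T)·P.
At X = 0.324: the mole-fraction product g(X) = Π y_i^ν_i = 0.105. Since Kp = g(X)·P^{1}, P = (Kp/g)^(1/1) = (0.389/0.105)^(1/1) = 3.7 atm.

P = 3.7 atm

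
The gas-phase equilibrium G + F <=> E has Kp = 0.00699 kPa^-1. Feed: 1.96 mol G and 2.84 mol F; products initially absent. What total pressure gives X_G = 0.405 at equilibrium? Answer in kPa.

P = 191 kPa

Take 1.96 mol G as basis and let X be its fractional conversion, so ξ = 1.96X.
Species balance: n_G = 1.96 − 1.96X; n_F = 2.84 − 1.96X; n_E = 1.96X.
n_T = Σnᵢ = 4.8 − 1.96X.
Kp = p_E / (p_G p_F) with p_i = (n_i/n_T)·P.
At X = 0.405: the mole-fraction product g(X) = Π y_i^ν_i = 1.333. Since Kp = g(X)·P^{-1}, P = (g/Kp)^(1/1) = (1.333/0.00699)^(1/1) = 191 kPa.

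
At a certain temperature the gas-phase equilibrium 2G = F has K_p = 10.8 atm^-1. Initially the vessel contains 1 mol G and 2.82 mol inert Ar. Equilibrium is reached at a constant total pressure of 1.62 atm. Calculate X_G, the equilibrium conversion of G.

Take 1 mol G as basis and let X be its fractional conversion, so ξ = 0.5X.
At extent ξ: n_G = 1 − X; n_F = 0.5X; n_I = 2.82 (inert).
Summing: n_T = 3.82 − 0.5X.
Mole fractions y_i = n_i/n_T; K_p = p_F / (p_G^2) with p_i = y_i·P.
This yields a degree-2 equation in X; solving on (0,1), X = 0.731.

X = 0.731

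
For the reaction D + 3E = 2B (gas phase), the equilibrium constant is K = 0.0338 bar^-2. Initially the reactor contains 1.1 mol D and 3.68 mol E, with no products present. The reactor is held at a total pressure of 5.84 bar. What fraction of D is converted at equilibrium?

X = 0.383

Take 1.1 mol D as basis and let X be its fractional conversion, so ξ = 1.1X.
Mole table: n_D = 1.1 − 1.1X; n_E = 3.68 − 3.3X; n_B = 2.2X.
Summing: n_T = 4.78 − 2.2X.
Mole fractions y_i = n_i/n_T; K = p_B^2 / (p_D p_E^3) with p_i = y_i·P.
Setting this equal to 0.0338 bar^-2 and taking the physical root (0 < X < 1) gives X = 0.383.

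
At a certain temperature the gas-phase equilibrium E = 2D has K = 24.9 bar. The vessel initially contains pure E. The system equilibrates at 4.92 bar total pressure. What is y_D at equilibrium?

Take 1 mol E as basis and let X be its fractional conversion, so ξ = X.
At extent ξ: n_E = 1 − X; n_D = 2X.
Summing: n_T = 1 + X.
With p_i = (n_i/n_T)P, K = p_D^2 / (p_E).
Setting this equal to 24.9 bar and taking the physical root (0 < X < 1) gives X = 0.747.
Then n_D = 1.49, n_T = 1.75, so y_D = 0.855.

y_D = 0.855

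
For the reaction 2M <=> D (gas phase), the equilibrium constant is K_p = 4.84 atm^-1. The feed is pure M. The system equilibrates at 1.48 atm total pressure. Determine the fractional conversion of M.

Basis: 1 mol M initially; let X = conversion of M. Extent ξ = 0.5X.
Species balance: n_M = 1 − X; n_D = 0.5X.
n_T = Σnᵢ = 1 − 0.5X.
Mole fractions y_i = n_i/n_T; K_p = p_D / (p_M^2) with p_i = y_i·P.
Setting this equal to 4.84 atm^-1 and taking the physical root (0 < X < 1) gives X = 0.816.

X = 0.816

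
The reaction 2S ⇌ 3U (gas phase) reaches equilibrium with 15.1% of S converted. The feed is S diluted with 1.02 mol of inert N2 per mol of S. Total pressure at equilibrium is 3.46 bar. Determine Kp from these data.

Kp = 0.0266 bar

Basis: 1 mol S initially; let X = conversion of S. Extent ξ = 0.5X.
Mole table: n_S = 1 − X; n_U = 1.5X; n_I = 1.02 (inert).
Summing: n_T = 2.02 + 0.5X.
At X = 0.151: n_S = 0.849, n_U = 0.226, n_T = 2.1.
p_i = (n_i/n_T)·P. Kp = p_U^3 / (p_S^2) = 0.0266 bar.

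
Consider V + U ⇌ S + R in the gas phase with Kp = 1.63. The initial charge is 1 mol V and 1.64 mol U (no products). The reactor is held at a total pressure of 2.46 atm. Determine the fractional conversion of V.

Take 1 mol V as basis and let X be its fractional conversion, so ξ = X.
Species balance: n_V = 1 − X; n_U = 1.64 − X; n_S = X; n_R = X.
Since Δν = 0, n_T = 2.64 throughout.
y_i = n_i/n_T, p_i = y_i·P. Kp = p_S p_R / (p_V p_U).
Setting this equal to 1.63 and taking the physical root (0 < X < 1) gives X = 0.691.

X = 0.691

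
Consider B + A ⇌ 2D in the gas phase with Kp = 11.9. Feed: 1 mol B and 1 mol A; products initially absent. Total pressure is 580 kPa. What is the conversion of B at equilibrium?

Basis: 1 mol B initially; let X = conversion of B. Extent ξ = X.
Moles: n_B = 1 − X; n_A = 1 − X; n_D = 2X.
Since Δν = 0, n_T = 2 throughout.
With p_i = (n_i/n_T)P, Kp = p_D^2 / (p_B p_A).
Equating to 11.9 and solving on 0 < X < 1: X = 0.633.

X = 0.633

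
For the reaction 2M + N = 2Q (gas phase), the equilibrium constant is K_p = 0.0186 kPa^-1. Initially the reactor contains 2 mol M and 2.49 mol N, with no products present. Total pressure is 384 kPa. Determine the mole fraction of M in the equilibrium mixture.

Basis: 2 mol M initially; let X = conversion of M. Extent ξ = X.
Moles: n_M = 2 − 2X; n_N = 2.49 − X; n_Q = 2X.
Summing: n_T = 4.49 − X.
y_i = n_i/n_T, p_i = y_i·P. K_p = p_Q^2 / (p_M^2 p_N).
Substituting and setting equal to 0.0186 kPa^-1 gives a polynomial in X; the root in (0,1) is X = 0.649.
Then n_M = 0.702, n_T = 3.84, so y_M = 0.183.

y_M = 0.183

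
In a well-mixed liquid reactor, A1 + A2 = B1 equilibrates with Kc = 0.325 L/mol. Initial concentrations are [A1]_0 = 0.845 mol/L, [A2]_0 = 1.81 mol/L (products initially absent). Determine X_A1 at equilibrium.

Let X = conversion of A1; extent ξ = 0.845·X mol/L.
Concentrations: [A1] = 0.845 − 0.845X; [A2] = 1.81 − 0.845X; [B1] = 0.845X.
Kc = [B1] / ([A1] [A2]).
Equating to 0.325 L/mol: the physical root is X = 0.332.

X = 0.332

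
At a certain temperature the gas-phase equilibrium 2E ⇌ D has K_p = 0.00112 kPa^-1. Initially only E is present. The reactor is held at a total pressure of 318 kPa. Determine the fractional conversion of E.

Basis: 1 mol E initially; let X = conversion of E. Extent ξ = 0.5X.
Species balance: n_E = 1 − X; n_D = 0.5X.
Total moles n_T = 1 − 0.5X.
With p_i = (n_i/n_T)P, K_p = p_D / (p_E^2).
This yields a degree-2 equation in X; solving on (0,1), X = 0.358.

X = 0.358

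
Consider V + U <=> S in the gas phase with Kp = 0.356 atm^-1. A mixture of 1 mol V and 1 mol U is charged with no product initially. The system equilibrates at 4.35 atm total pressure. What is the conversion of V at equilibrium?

Take 1 mol V as basis and let X be its fractional conversion, so ξ = X.
At extent ξ: n_V = 1 − X; n_U = 1 − X; n_S = X.
Total moles n_T = 2 − X.
With p_i = (n_i/n_T)P, Kp = p_S / (p_V p_U).
Setting this equal to 0.356 atm^-1 and taking the physical root (0 < X < 1) gives X = 0.374.

X = 0.374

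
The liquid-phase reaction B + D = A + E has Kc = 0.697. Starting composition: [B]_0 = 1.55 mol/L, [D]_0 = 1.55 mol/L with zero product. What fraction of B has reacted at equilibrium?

X = 0.455

Let X = conversion of B; extent ξ = 1.55·X mol/L.
Concentrations: [B] = 1.55 − 1.55X; [D] = 1.55 − 1.55X; [A] = 1.55X; [E] = 1.55X.
Kc = [A] [E] / ([B] [D]).
Equating to 0.697: the physical root is X = 0.455.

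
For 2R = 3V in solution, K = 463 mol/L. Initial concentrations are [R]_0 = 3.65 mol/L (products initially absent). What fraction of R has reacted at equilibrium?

X = 0.868

Let X = conversion of R; extent ξ = 3.65X/2 mol/L.
Concentrations: [R] = 3.65 − 3.65X; [V] = 5.47X.
K = [V]^3 / ([R]^2).
Solving K = 463 for X ∈ (0,1): X = 0.868.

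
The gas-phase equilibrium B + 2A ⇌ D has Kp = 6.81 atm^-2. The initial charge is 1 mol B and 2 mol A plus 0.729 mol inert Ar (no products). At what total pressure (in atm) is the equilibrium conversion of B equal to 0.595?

Let X = conversion of B (basis 1 mol B); extent of reaction ξ = X.
Moles: n_B = 1 − X; n_A = 2 − 2X; n_D = X; n_I = 0.729 (inert).
Summing: n_T = 3.73 − 2X.
Kp = p_D / (p_B p_A^2) with p_i = (n_i/n_T)·P.
At X = 0.595: the mole-fraction product g(X) = Π y_i^ν_i = 14.44. Since Kp = g(X)·P^{-2}, P = (g/Kp)^(1/2) = (14.44/6.81)^(1/2) = 1.46 atm.

P = 1.46 atm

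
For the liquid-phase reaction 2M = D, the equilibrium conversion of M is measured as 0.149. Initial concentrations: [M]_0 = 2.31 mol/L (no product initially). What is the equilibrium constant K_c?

Let X = conversion of M.
Concentrations: [M] = 2.31 − 2.31X; [D] = 1.16X.
At X = 0.149: [M] = 1.97, [D] = 0.172.
K_c = [D] / ([M]^2) = 0.0445 L/mol.

K_c = 0.0445 L/mol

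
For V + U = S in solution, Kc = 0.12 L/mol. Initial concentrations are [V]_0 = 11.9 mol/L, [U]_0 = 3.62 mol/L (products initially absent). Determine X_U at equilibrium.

Let X = conversion of U; extent ξ = 3.62·X mol/L.
Concentrations: [V] = 11.9 − 3.62X; [U] = 3.62 − 3.62X; [S] = 3.62X.
Kc = [S] / ([V] [U]).
This equals 0.12 at X = 0.544 (the root in 0 < X < 1).

X = 0.544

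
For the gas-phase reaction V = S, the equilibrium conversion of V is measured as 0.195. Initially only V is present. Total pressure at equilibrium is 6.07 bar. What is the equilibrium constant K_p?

Take 1 mol V as basis and let X be its fractional conversion, so ξ = X.
Moles: n_V = 1 − X; n_S = X.
n_T stays at 1 (no change in mole number).
At X = 0.195: n_V = 0.805, n_S = 0.195, n_T = 1.
p_i = (n_i/n_T)·P. K_p = p_S / (p_V) = 0.242.

K_p = 0.242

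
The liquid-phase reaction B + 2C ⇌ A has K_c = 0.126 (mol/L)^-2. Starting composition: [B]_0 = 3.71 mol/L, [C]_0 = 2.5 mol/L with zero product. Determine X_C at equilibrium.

Let X = conversion of C; extent ξ = 2.5X/2 mol/L.
Concentrations: [B] = 3.71 − 1.25X; [C] = 2.5 − 2.5X; [A] = 1.25X.
K_c = [A] / ([B] [C]^2).
Setting equal to 0.126 and solving for X on (0,1) gives X = 0.496.

X = 0.496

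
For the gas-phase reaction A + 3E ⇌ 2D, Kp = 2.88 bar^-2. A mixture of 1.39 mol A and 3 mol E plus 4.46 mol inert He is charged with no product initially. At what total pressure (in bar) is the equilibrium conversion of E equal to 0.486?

P = 2.48 bar

Basis: 3 mol E initially; let X = conversion of E. Extent ξ = X.
Moles: n_A = 1.39 − X; n_E = 3 − 3X; n_D = 2X; n_I = 4.46 (inert).
n_T = Σnᵢ = 8.85 − 2X.
Kp = p_D^2 / (p_A p_E^3) with p_i = (n_i/n_T)·P.
At X = 0.486: the mole-fraction product g(X) = Π y_i^ν_i = 17.69. Since Kp = g(X)·P^{-2}, P = (g/Kp)^(1/2) = (17.69/2.88)^(1/2) = 2.48 bar.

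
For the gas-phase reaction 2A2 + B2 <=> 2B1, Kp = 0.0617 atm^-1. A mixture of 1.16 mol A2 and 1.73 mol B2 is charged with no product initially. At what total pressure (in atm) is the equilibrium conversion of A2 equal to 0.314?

Let X = conversion of A2 (basis 1.16 mol A2); extent of reaction ξ = 0.58X.
Species balance: n_A2 = 1.16 − 1.16X; n_B2 = 1.73 − 0.58X; n_B1 = 1.16X.
Summing: n_T = 2.89 − 0.58X.
Kp = p_B1^2 / (p_A2^2 p_B2) with p_i = (n_i/n_T)·P.
At X = 0.314: the mole-fraction product g(X) = Π y_i^ν_i = 0.3665. Since Kp = g(X)·P^{-1}, P = (g/Kp)^(1/1) = (0.3665/0.0617)^(1/1) = 5.94 atm.

P = 5.94 atm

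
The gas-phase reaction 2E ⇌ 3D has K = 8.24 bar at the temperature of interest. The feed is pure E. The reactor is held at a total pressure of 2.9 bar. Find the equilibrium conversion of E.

Let X = conversion of E (basis 1 mol E); extent of reaction ξ = 0.5X.
Species balance: n_E = 1 − X; n_D = 1.5X.
Summing: n_T = 1 + 0.5X.
Mole fractions y_i = n_i/n_T; K = p_D^3 / (p_E^2) with p_i = y_i·P.
This yields a degree-3 equation in X; solving on (0,1), X = 0.578.

X = 0.578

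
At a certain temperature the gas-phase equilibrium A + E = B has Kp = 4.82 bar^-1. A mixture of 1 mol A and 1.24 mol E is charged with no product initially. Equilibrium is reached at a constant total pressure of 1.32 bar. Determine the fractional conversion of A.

X = 0.692

Basis: 1 mol A initially; let X = conversion of A. Extent ξ = X.
Moles: n_A = 1 − X; n_E = 1.24 − X; n_B = X.
Summing: n_T = 2.24 − X.
Mole fractions y_i = n_i/n_T; Kp = p_B / (p_A p_E) with p_i = y_i·P.
Setting this equal to 4.82 bar^-1 and taking the physical root (0 < X < 1) gives X = 0.692.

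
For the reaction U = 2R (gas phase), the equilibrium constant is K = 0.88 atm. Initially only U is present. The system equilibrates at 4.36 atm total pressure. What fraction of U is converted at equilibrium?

Let X = conversion of U (basis 1 mol U); extent of reaction ξ = X.
Species balance: n_U = 1 − X; n_R = 2X.
n_T = Σnᵢ = 1 + X.
Mole fractions y_i = n_i/n_T; K = p_R^2 / (p_U) with p_i = y_i·P.
Equating to 0.88 atm and solving on 0 < X < 1: X = 0.219.

X = 0.219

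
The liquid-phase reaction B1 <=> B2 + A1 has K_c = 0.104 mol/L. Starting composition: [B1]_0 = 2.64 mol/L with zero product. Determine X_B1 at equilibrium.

Let X = conversion of B1; extent ξ = 2.64·X mol/L.
Concentrations: [B1] = 2.64 − 2.64X; [B2] = 2.64X; [A1] = 2.64X.
K_c = [B2] [A1] / ([B1]).
This equals 0.104 at X = 0.180 (the root in 0 < X < 1).

X = 0.180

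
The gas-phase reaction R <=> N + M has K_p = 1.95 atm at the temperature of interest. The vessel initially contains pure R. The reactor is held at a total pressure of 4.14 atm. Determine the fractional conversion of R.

Take 1 mol R as basis and let X be its fractional conversion, so ξ = X.
Moles: n_R = 1 − X; n_N = X; n_M = X.
Summing: n_T = 1 + X.
Mole fractions y_i = n_i/n_T; K_p = p_N p_M / (p_R) with p_i = y_i·P.
This yields a degree-2 equation in X; solving on (0,1), X = 0.566.

X = 0.566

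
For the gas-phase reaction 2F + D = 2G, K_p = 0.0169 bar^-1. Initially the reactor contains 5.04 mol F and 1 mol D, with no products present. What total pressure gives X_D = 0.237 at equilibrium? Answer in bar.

P = 4.85 bar

Take 1 mol D as basis and let X be its fractional conversion, so ξ = X.
Species balance: n_F = 5.04 − 2X; n_D = 1 − X; n_G = 2X.
n_T = Σnᵢ = 6.04 − X.
K_p = p_G^2 / (p_F^2 p_D) with p_i = (n_i/n_T)·P.
At X = 0.237: the mole-fraction product g(X) = Π y_i^ν_i = 0.08196. Since K_p = g(X)·P^{-1}, P = (g/K_p)^(1/1) = (0.08196/0.0169)^(1/1) = 4.85 bar.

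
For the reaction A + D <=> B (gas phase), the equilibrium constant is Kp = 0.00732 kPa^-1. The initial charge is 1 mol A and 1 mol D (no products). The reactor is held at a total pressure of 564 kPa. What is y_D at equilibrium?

Let X = conversion of A (basis 1 mol A); extent of reaction ξ = X.
Mole table: n_A = 1 − X; n_D = 1 − X; n_B = X.
n_T = Σnᵢ = 2 − X.
Mole fractions y_i = n_i/n_T; Kp = p_B / (p_A p_D) with p_i = y_i·P.
Substituting and setting equal to 0.00732 kPa^-1 gives a polynomial in X; the root in (0,1) is X = 0.558.
Then n_D = 0.442, n_T = 1.44, so y_D = 0.306.

y_D = 0.306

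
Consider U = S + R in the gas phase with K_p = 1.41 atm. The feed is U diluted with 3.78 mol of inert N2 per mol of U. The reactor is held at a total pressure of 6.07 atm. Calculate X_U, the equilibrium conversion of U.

Let X = conversion of U (basis 1 mol U); extent of reaction ξ = X.
Species balance: n_U = 1 − X; n_S = X; n_R = X; n_I = 3.78 (inert).
n_T = Σnᵢ = 4.78 + X.
y_i = n_i/n_T, p_i = y_i·P. K_p = p_S p_R / (p_U).
Equating to 1.41 atm and solving on 0 < X < 1: X = 0.658.

X = 0.658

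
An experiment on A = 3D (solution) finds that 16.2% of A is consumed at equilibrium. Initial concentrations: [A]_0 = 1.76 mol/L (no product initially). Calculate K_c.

Let X = conversion of A.
Concentrations: [A] = 1.76 − 1.76X; [D] = 5.28X.
At X = 0.162: [A] = 1.47, [D] = 0.855.
K_c = [D]^3 / ([A]) = 0.424 (mol/L)^2.

K_c = 0.424 (mol/L)^2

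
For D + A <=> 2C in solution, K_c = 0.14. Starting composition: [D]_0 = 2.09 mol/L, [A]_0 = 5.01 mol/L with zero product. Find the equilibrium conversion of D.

Let X = conversion of D; extent ξ = 2.09·X mol/L.
Concentrations: [D] = 2.09 − 2.09X; [A] = 5.01 − 2.09X; [C] = 4.18X.
K_c = [C]^2 / ([D] [A]).
Solving K_c = 0.14 for X ∈ (0,1): X = 0.240.

X = 0.240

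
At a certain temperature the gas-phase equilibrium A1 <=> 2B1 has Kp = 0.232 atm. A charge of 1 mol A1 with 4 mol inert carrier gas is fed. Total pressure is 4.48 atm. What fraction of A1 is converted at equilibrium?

Let X = conversion of A1 (basis 1 mol A1); extent of reaction ξ = X.
At extent ξ: n_A1 = 1 − X; n_B1 = 2X; n_I = 4 (inert).
n_T = Σnᵢ = 5 + X.
Mole fractions y_i = n_i/n_T; Kp = p_B1^2 / (p_A1) with p_i = y_i·P.
Equating to 0.232 atm and solving on 0 < X < 1: X = 0.229.

X = 0.229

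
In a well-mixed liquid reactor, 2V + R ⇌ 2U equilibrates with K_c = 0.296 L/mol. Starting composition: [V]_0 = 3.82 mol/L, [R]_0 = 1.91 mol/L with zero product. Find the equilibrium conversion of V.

Let X = conversion of V; extent ξ = 3.82X/2 mol/L.
Concentrations: [V] = 3.82 − 3.82X; [R] = 1.91 − 1.91X; [U] = 3.82X.
K_c = [U]^2 / ([V]^2 [R]).
This equals 0.296 at X = 0.373 (the root in 0 < X < 1).

X = 0.373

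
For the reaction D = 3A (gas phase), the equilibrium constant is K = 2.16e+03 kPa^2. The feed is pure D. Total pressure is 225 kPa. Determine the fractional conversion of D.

Basis: 1 mol D initially; let X = conversion of D. Extent ξ = X.
Species balance: n_D = 1 − X; n_A = 3X.
Summing: n_T = 1 + 2X.
Mole fractions y_i = n_i/n_T; K = p_A^3 / (p_D) with p_i = y_i·P.
This yields a degree-3 equation in X; solving on (0,1), X = 0.130.

X = 0.130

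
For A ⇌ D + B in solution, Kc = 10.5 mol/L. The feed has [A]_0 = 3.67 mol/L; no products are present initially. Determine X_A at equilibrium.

Let X = conversion of A; extent ξ = 3.67·X mol/L.
Concentrations: [A] = 3.67 − 3.67X; [D] = 3.67X; [B] = 3.67X.
Kc = [D] [B] / ([A]).
This equals 10.5 at X = 0.785 (the root in 0 < X < 1).

X = 0.785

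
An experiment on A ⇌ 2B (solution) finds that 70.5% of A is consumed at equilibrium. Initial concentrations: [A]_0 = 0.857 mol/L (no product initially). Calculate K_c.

Let X = conversion of A.
Concentrations: [A] = 0.857 − 0.857X; [B] = 1.71X.
At X = 0.705: [A] = 0.253, [B] = 1.21.
K_c = [B]^2 / ([A]) = 5.78 mol/L.

K_c = 5.78 mol/L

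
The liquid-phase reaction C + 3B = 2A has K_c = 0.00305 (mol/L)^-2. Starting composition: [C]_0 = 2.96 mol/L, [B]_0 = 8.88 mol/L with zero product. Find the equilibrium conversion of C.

X = 0.243

Let X = conversion of C; extent ξ = 2.96·X mol/L.
Concentrations: [C] = 2.96 − 2.96X; [B] = 8.88 − 8.88X; [A] = 5.92X.
K_c = [A]^2 / ([C] [B]^3).
This equals 0.00305 at X = 0.243 (the root in 0 < X < 1).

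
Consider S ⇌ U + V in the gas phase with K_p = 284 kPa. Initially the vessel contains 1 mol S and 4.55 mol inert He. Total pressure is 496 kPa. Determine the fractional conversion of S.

X = 0.817

Basis: 1 mol S initially; let X = conversion of S. Extent ξ = X.
Moles: n_S = 1 − X; n_U = X; n_V = X; n_I = 4.55 (inert).
n_T = Σnᵢ = 5.55 + X.
y_i = n_i/n_T, p_i = y_i·P. K_p = p_U p_V / (p_S).
Substituting and setting equal to 284 kPa gives a polynomial in X; the root in (0,1) is X = 0.817.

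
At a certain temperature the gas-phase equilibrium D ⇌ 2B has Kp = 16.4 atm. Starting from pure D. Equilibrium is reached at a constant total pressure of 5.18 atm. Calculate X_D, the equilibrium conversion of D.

Let X = conversion of D (basis 1 mol D); extent of reaction ξ = X.
Mole table: n_D = 1 − X; n_B = 2X.
Summing: n_T = 1 + X.
With p_i = (n_i/n_T)P, Kp = p_B^2 / (p_D).
Equating to 16.4 atm and solving on 0 < X < 1: X = 0.665.

X = 0.665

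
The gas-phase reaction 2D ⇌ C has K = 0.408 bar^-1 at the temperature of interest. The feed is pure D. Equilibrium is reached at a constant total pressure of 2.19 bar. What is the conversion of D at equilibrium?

Take 1 mol D as basis and let X be its fractional conversion, so ξ = 0.5X.
Species balance: n_D = 1 − X; n_C = 0.5X.
n_T = Σnᵢ = 1 − 0.5X.
Mole fractions y_i = n_i/n_T; K = p_C / (p_D^2) with p_i = y_i·P.
Substituting and setting equal to 0.408 bar^-1 gives a polynomial in X; the root in (0,1) is X = 0.532.

X = 0.532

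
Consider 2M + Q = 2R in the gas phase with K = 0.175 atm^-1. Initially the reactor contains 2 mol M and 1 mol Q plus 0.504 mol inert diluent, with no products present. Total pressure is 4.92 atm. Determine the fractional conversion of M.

X = 0.302

Basis: 2 mol M initially; let X = conversion of M. Extent ξ = X.
Species balance: n_M = 2 − 2X; n_Q = 1 − X; n_R = 2X; n_I = 0.504 (inert).
n_T = Σnᵢ = 3.5 − X.
With p_i = (n_i/n_T)P, K = p_R^2 / (p_M^2 p_Q).
Setting this equal to 0.175 atm^-1 and taking the physical root (0 < X < 1) gives X = 0.302.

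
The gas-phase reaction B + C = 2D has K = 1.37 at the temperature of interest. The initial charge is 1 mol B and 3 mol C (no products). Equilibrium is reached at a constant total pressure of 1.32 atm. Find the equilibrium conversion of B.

X = 0.585

Take 1 mol B as basis and let X be its fractional conversion, so ξ = X.
At extent ξ: n_B = 1 − X; n_C = 3 − X; n_D = 2X.
Total moles n_T = 4 (Δν = 0, constant).
Mole fractions y_i = n_i/n_T; K = p_D^2 / (p_B p_C) with p_i = y_i·P.
Substituting and setting equal to 1.37 gives a polynomial in X; the root in (0,1) is X = 0.585.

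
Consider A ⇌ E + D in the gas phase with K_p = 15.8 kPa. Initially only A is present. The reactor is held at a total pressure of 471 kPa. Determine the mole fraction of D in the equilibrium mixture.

y_D = 0.153

Basis: 1 mol A initially; let X = conversion of A. Extent ξ = X.
Moles: n_A = 1 − X; n_E = X; n_D = X.
Total moles n_T = 1 + X.
y_i = n_i/n_T, p_i = y_i·P. K_p = p_E p_D / (p_A).
Substituting and setting equal to 15.8 kPa gives a polynomial in X; the root in (0,1) is X = 0.180.
Then n_D = 0.18, n_T = 1.18, so y_D = 0.153.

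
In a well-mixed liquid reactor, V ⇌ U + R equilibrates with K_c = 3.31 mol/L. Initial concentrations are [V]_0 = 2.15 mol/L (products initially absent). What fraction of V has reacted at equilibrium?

X = 0.690

Let X = conversion of V; extent ξ = 2.15·X mol/L.
Concentrations: [V] = 2.15 − 2.15X; [U] = 2.15X; [R] = 2.15X.
K_c = [U] [R] / ([V]).
Solving K_c = 3.31 for X ∈ (0,1): X = 0.690.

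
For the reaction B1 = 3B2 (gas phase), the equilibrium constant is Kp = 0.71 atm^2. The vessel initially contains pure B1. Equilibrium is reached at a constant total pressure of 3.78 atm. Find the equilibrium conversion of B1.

Take 1 mol B1 as basis and let X be its fractional conversion, so ξ = X.
Mole table: n_B1 = 1 − X; n_B2 = 3X.
n_T = Σnᵢ = 1 + 2X.
Mole fractions y_i = n_i/n_T; Kp = p_B2^3 / (p_B1) with p_i = y_i·P.
This yields a degree-3 equation in X; solving on (0,1), X = 0.137.

X = 0.137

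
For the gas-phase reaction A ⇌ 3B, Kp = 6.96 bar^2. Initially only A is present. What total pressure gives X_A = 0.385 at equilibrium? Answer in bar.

P = 2.95 bar

Basis: 1 mol A initially; let X = conversion of A. Extent ξ = X.
At extent ξ: n_A = 1 − X; n_B = 3X.
Total moles n_T = 1 + 2X.
Kp = p_B^3 / (p_A) with p_i = (n_i/n_T)·P.
At X = 0.385: the mole-fraction product g(X) = Π y_i^ν_i = 0.7997. Since Kp = g(X)·P^{2}, P = (Kp/g)^(1/2) = (6.96/0.7997)^(1/2) = 2.95 bar.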